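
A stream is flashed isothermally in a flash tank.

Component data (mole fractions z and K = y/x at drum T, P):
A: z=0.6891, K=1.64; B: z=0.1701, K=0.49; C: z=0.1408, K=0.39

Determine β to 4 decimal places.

Rachford–Rice: g(β) = Σ zᵢ(Kᵢ−1)/(1+β(Kᵢ−1)) = 0.
g(0) = ΣzᵢKᵢ − 1 = 0.2684 and g(1) = 1 − Σzᵢ/Kᵢ = -0.1284, so a root lies in (0, 1).
Newton iteration, β⁰ = 0.5:
  β = 0.5000: g = 0.09408, g' = -0.3502 → β = 0.7687
  β = 0.7687: g = -0.00880, g' = -0.4322 → β = 0.7483
  β = 0.7483: g = -0.00010, g' = -0.4221 → β = 0.7481
Converged at β = 0.7481.

β = 0.7481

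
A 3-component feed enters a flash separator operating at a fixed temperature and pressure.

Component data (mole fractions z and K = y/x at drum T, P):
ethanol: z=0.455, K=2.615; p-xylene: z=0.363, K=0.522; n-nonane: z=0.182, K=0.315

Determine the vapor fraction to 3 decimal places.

ψ = 0.484

Let ψ = V/F and solve Σ zᵢ(Kᵢ−1)/(1+ψ(Kᵢ−1)) = 0.
Feasibility: ΣzᵢKᵢ = 1.437, Σzᵢ/Kᵢ = 1.447 — both > 1, two phases present.
Newton iteration, ψ⁰ = 0.5:
  ψ = 0.500: g = -0.0111, g' = -0.704 → ψ = 0.484
Converged at ψ = 0.484.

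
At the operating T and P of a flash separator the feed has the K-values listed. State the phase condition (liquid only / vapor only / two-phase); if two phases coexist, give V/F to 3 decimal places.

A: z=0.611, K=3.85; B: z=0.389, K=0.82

vapor only

ΣzᵢKᵢ = 2.671; Σzᵢ/Kᵢ = 0.633.
Since Σzᵢ/Kᵢ < 1 the mixture is above its dew point — single vapor phase.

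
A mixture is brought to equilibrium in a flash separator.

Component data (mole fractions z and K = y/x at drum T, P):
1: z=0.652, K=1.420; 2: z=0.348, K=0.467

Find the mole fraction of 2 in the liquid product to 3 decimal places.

Rachford–Rice: g(β) = Σ zᵢ(Kᵢ−1)/(1+β(Kᵢ−1)) = 0.
g(0) = ΣzᵢKᵢ − 1 = 0.088 and g(1) = 1 − Σzᵢ/Kᵢ = -0.204, so a root lies in (0, 1).
Newton iteration, β⁰ = 0.49:
  β = 0.490: g = -0.0239, g' = -0.260 → β = 0.398
  β = 0.398: g = -0.0008, g' = -0.244 → β = 0.395
Converged at β = 0.395.
Compositions from xᵢ = zᵢ/(1+β(Kᵢ−1)), yᵢ = Kᵢxᵢ:
  1: x = 0.559, y = 0.794
  2: x = 0.441, y = 0.206

x_2 = 0.441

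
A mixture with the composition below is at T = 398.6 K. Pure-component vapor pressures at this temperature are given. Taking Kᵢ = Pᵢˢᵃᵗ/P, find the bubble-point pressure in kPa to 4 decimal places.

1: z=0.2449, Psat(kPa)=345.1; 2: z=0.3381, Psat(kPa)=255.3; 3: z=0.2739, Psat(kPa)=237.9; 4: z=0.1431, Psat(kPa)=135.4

At the bubble point ψ → 0, so ΣzᵢKᵢ = 1 with Kᵢ = Pᵢˢᵃᵗ/P ⇒ P = ΣzᵢPᵢˢᵃᵗ.
P = 0.2449·345.1 + 0.3381·255.3 + 0.2739·237.9 + 0.1431·135.4 = 255.3685 kPa

Pbub = 255.3685 kPa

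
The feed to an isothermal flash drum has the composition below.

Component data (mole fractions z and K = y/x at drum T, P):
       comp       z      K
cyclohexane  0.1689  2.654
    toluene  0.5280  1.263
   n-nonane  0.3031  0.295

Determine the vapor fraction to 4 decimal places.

Rachford–Rice: g(ψ) = Σ zᵢ(Kᵢ−1)/(1+ψ(Kᵢ−1)) = 0.
g(0) = ΣzᵢKᵢ − 1 = 0.2045 and g(1) = 1 − Σzᵢ/Kᵢ = -0.5091, so a root lies in (0, 1).
Iterate (Newton) starting at ψ = 0.36:
  ψ = 0.3600: g = 0.01559, g' = -0.4826 → ψ = 0.3923
  ψ = 0.3923: g = -0.00008, g' = -0.4878 → ψ = 0.3921
Converged at ψ = 0.3921.

ψ = 0.3921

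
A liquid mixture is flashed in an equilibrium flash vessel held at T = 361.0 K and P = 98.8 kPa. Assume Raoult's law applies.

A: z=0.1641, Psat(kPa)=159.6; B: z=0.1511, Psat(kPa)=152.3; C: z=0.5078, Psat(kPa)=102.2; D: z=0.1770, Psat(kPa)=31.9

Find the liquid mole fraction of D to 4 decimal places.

Raoult's law: Kᵢ = Pᵢˢᵃᵗ/P = Pᵢˢᵃᵗ/98.8.
  K_A = 159.6/98.8 = 1.615385, K_B = 152.3/98.8 = 1.541498, K_C = 102.2/98.8 = 1.034413, K_D = 31.9/98.8 = 0.322874
Material balance + equilibrium reduce to Σ zᵢ(Kᵢ−1)/(1+V/F(Kᵢ−1)) = 0.
g(0) = ΣzᵢKᵢ − 1 = 0.0804 and g(1) = 1 − Σzᵢ/Kᵢ = -0.2387, so a root lies in (0, 1).
Newton–Raphson from V/F = 0.5:
  V/F = 0.5000: g = -0.02241, g' = -0.2499 → V/F = 0.4103
  V/F = 0.4103: g = -0.00116, g' = -0.2255 → V/F = 0.4052
Converged at V/F = 0.4052.
Compositions from xᵢ = zᵢ/(1+V/F(Kᵢ−1)), yᵢ = Kᵢxᵢ:
  A: x = 0.1313, y = 0.2122
  B: x = 0.1239, y = 0.1910
  C: x = 0.5008, y = 0.5181
  D: x = 0.2439, y = 0.0788

x_D = 0.2439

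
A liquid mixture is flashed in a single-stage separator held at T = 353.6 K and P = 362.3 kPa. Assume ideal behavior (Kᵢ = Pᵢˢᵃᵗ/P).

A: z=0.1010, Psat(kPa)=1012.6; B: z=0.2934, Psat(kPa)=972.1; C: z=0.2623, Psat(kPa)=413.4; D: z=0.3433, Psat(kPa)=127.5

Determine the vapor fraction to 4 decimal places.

ψ = 0.6045

Raoult's law: Kᵢ = Pᵢˢᵃᵗ/P = Pᵢˢᵃᵗ/362.3.
  K_A = 1012.6/362.3 = 2.794921, K_B = 972.1/362.3 = 2.683136, K_C = 413.4/362.3 = 1.141043, K_D = 127.5/362.3 = 0.351918
Newton–Raphson from ψ = 0.66:
  ψ = 0.6600: g = -0.03801, g' = -0.6994 → ψ = 0.6057
  ψ = 0.6057: g = -0.00075, g' = -0.6737 → ψ = 0.6045
Converged at ψ = 0.6045.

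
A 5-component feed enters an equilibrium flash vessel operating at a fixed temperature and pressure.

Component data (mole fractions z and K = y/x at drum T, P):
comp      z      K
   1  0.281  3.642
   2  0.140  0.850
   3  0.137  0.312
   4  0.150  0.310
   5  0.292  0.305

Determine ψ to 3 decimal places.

ψ = 0.199

Material balance + equilibrium reduce to Σ zᵢ(Kᵢ−1)/(1+ψ(Kᵢ−1)) = 0.
Feasibility: ΣzᵢKᵢ = 1.321, Σzᵢ/Kᵢ = 2.122 — both > 1, two phases present.
Newton iteration, ψ⁰ = 0.5:
  ψ = 0.500: g = -0.3156, g' = -1.016 → ψ = 0.189
  ψ = 0.189: g = 0.0120, g' = -1.242 → ψ = 0.199
Converged at ψ = 0.199.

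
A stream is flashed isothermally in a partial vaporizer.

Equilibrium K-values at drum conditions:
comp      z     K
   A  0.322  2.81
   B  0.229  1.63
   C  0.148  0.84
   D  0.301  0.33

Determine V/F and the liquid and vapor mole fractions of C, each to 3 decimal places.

Newton iteration, V/F⁰ = 0.46:
  V/F = 0.460: g = 0.1128, g' = -0.655 → V/F = 0.632
  V/F = 0.632: g = -0.0012, g' = -0.687 → V/F = 0.630
Converged at V/F = 0.630.
Compositions from xᵢ = zᵢ/(1+V/F(Kᵢ−1)), yᵢ = Kᵢxᵢ:
  A: x = 0.150, y = 0.423
  B: x = 0.164, y = 0.267
  C: x = 0.165, y = 0.138
  D: x = 0.521, y = 0.172

V/F = 0.630, x_C = 0.165, y_C = 0.138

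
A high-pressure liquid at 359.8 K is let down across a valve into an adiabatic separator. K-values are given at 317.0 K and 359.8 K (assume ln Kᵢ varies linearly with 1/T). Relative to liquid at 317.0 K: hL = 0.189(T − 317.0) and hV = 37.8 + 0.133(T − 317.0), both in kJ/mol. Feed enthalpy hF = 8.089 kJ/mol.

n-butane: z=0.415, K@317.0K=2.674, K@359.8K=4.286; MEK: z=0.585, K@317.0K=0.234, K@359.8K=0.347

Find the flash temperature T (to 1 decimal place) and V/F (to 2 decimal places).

Adiabatic flash: solve Rachford–Rice at each trial T, then check hF = ψ·hV(T) + (1−ψ)·hL(T).
  T = 317.0 K: K = (2.674, 0.234), RR gives ψ = 0.192, H_out = 7.269 kJ/mol
  T = 359.8 K: K = (4.286, 0.347), RR gives ψ = 0.458, H_out = 24.286 kJ/mol
  T = 338.4 K: K = (3.436, 0.289), RR gives ψ = 0.343, H_out = 16.605 kJ/mol
  T = 327.7 K: K = (3.044, 0.261), RR gives ψ = 0.275, H_out = 12.257 kJ/mol
  T = 322.4 K: K = (2.858, 0.247), RR gives ψ = 0.236, H_out = 9.888 kJ/mol
  T = 319.7 K: K = (2.765, 0.241), RR gives ψ = 0.215, H_out = 8.608 kJ/mol
  T = 318.4 K: K = (2.721, 0.237), RR gives ψ = 0.204, H_out = 7.971 kJ/mol
Linear interpolation between T = 318.4 (H_out = 7.971) and T = 319.7 (H_out = 8.608) on hF = 8.089 gives T ≈ 318.6 K, at which ψ = 0.21.

T = 318.6 K, V/F = 0.21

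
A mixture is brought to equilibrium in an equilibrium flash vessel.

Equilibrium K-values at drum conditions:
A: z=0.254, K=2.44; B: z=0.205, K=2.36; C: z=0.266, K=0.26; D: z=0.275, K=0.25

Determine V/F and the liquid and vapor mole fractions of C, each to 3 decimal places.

V/F = 0.231, x_C = 0.321, y_C = 0.083

Rachford–Rice: g(V/F) = Σ zᵢ(Kᵢ−1)/(1+V/F(Kᵢ−1)) = 0.
Feasibility: ΣzᵢKᵢ = 1.241, Σzᵢ/Kᵢ = 2.314 — both > 1, two phases present.
Newton iteration, V/F⁰ = 0.5:
  V/F = 0.500: g = -0.2638, g' = -1.075 → V/F = 0.255
  V/F = 0.255: g = -0.0228, g' = -0.949 → V/F = 0.231
Converged at V/F = 0.231.
Compositions from xᵢ = zᵢ/(1+V/F(Kᵢ−1)), yᵢ = Kᵢxᵢ:
  A: x = 0.191, y = 0.465
  B: x = 0.156, y = 0.368
  C: x = 0.321, y = 0.083
  D: x = 0.333, y = 0.083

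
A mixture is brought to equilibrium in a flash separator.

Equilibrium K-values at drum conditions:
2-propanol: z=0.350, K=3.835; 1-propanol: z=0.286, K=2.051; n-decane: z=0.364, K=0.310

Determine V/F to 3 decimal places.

V/F = 0.718

Newton iteration, V/F⁰ = 0.55:
  V/F = 0.550: g = 0.1734, g' = -1.006 → V/F = 0.722
  V/F = 0.722: g = -0.0043, g' = -1.094 → V/F = 0.718
Converged at V/F = 0.718.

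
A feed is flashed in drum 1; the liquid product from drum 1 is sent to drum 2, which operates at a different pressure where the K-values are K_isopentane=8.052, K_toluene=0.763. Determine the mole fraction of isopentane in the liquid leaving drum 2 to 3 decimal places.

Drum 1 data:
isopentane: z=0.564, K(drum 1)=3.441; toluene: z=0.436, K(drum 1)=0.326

Drum 1:
Let ψ₁ = V/F and solve Σ zᵢ(Kᵢ−1)/(1+ψ₁(Kᵢ−1)) = 0.
Feasibility: ΣzᵢKᵢ = 2.083, Σzᵢ/Kᵢ = 1.501 — both > 1, two phases present.
Binary case is linear: z₁(K₁−1)(1+ψ₁(K₂−1)) + z₂(K₂−1)(1+ψ₁(K₁−1)) = 0
⇒ ψ₁ = [z₁(K₁−1)+z₂(K₂−1)] / [−(K₁−1)(K₂−1)] = 1.0829/1.6452 = 0.658
Drum-1 compositions:
  isopentane: x = 0.216, y = 0.745
  toluene: x = 0.784, y = 0.255
Drum-2 feed = drum-1 liquid: z₂ = (0.2164, 0.7836).
Drum 2:
Material balance + equilibrium reduce to Σ zᵢ(Kᵢ−1)/(1+ψ₂(Kᵢ−1)) = 0.
Check two-phase: ΣzᵢKᵢ = 2.340 > 1 and Σzᵢ/Kᵢ = 1.054 > 1, so g(0) = 1.340 > 0 and g(1) = -0.054 < 0.
Binary case is linear: z₁(K₁−1)(1+ψ₂(K₂−1)) + z₂(K₂−1)(1+ψ₂(K₁−1)) = 0
⇒ ψ₂ = [z₁(K₁−1)+z₂(K₂−1)] / [−(K₁−1)(K₂−1)] = 1.3401/1.6713 = 0.802
  isopentane: x = 0.033, y = 0.262
  toluene: x = 0.967, y = 0.738

x_isopentane (drum 2) = 0.033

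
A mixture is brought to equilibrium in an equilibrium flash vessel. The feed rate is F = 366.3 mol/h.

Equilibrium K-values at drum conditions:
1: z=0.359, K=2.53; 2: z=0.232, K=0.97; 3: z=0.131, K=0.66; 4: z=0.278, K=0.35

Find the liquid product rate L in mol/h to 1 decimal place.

Rachford–Rice: g(β) = Σ zᵢ(Kᵢ−1)/(1+β(Kᵢ−1)) = 0.
g(0) = ΣzᵢKᵢ − 1 = 0.317 and g(1) = 1 − Σzᵢ/Kᵢ = -0.374, so a root lies in (0, 1).
Newton iteration, β⁰ = 0.61:
  β = 0.610: g = -0.0786, g' = -0.572 → β = 0.473
  β = 0.473: g = -0.0021, g' = -0.549 → β = 0.469
Converged at β = 0.469.
Then V = β·F = 0.4686·366.3 = 171.7 mol/h and L = F − V = 194.6 mol/h.

L = 194.6 mol/h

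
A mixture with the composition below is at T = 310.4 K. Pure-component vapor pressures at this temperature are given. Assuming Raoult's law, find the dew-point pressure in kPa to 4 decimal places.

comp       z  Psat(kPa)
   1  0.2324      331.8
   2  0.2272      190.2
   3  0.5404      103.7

Pdew = 140.7234 kPa

At the dew point ψ → 1, so Σzᵢ/Kᵢ = 1 with Kᵢ = Pᵢˢᵃᵗ/P ⇒ 1/P = Σzᵢ/Pᵢˢᵃᵗ.
1/P = 0.2324/331.8 + 0.2272/190.2 + 0.5404/103.7 = 0.0071061 ⇒ P = 140.7234 kPa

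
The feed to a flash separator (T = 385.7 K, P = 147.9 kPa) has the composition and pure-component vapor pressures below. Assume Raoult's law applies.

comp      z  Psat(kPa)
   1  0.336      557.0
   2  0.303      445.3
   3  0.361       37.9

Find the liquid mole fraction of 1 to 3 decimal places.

Raoult's law: Kᵢ = Pᵢˢᵃᵗ/P = Pᵢˢᵃᵗ/147.9.
  K_1 = 557.0/147.9 = 3.76606, K_2 = 445.3/147.9 = 3.01082, K_3 = 37.9/147.9 = 0.25625
Material balance + equilibrium reduce to Σ zᵢ(Kᵢ−1)/(1+β(Kᵢ−1)) = 0.
Feasibility: ΣzᵢKᵢ = 2.270, Σzᵢ/Kᵢ = 1.599 — both > 1, two phases present.
Iterate (Newton) starting at β = 0.5:
  β = 0.500: g = 0.2664, g' = -1.263 → β = 0.711
  β = 0.711: g = -0.0055, g' = -1.399 → β = 0.707
Converged at β = 0.707.
Compositions from xᵢ = zᵢ/(1+β(Kᵢ−1)), yᵢ = Kᵢxᵢ:
  1: x = 0.114, y = 0.428
  2: x = 0.125, y = 0.377
  3: x = 0.761, y = 0.195

x_1 = 0.114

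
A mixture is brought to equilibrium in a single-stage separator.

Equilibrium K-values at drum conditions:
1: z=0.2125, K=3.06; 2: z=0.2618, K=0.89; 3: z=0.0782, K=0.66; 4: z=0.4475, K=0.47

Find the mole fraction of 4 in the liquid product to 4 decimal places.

x_4 = 0.4944

Material balance + equilibrium reduce to Σ zᵢ(Kᵢ−1)/(1+ψ(Kᵢ−1)) = 0.
Feasibility: ΣzᵢKᵢ = 1.1452, Σzᵢ/Kᵢ = 1.4342 — both > 1, two phases present.
Newton iteration, ψ⁰ = 0.5:
  ψ = 0.5000: g = -0.16955, g' = -0.4682 → ψ = 0.1378
  ψ = 0.1378: g = 0.02793, g' = -0.7065 → ψ = 0.1774
  ψ = 0.1774: g = 0.00115, g' = -0.6504 → ψ = 0.1791
Converged at ψ = 0.1792.
Compositions from xᵢ = zᵢ/(1+ψ(Kᵢ−1)), yᵢ = Kᵢxᵢ:
  1: x = 0.1552, y = 0.4750
  2: x = 0.2671, y = 0.2377
  3: x = 0.0833, y = 0.0550
  4: x = 0.4944, y = 0.2324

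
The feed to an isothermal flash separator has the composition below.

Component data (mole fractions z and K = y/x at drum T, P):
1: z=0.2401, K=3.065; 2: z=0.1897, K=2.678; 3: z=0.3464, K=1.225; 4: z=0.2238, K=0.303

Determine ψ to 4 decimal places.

ψ = 0.8430

Material balance + equilibrium reduce to Σ zᵢ(Kᵢ−1)/(1+ψ(Kᵢ−1)) = 0.
Check two-phase: ΣzᵢKᵢ = 1.7361 > 1 and Σzᵢ/Kᵢ = 1.1706 > 1, so g(0) = 0.7361 > 0 and g(1) = -0.1706 < 0.
Iterate (Newton) starting at ψ = 0.52:
  ψ = 0.5200: g = 0.23418, g' = -0.6719 → ψ = 0.8685
  ψ = 0.8685: g = -0.02305, g' = -0.9300 → ψ = 0.8437
  ψ = 0.8437: g = -0.00063, g' = -0.8808 → ψ = 0.8430
Converged at ψ = 0.8430.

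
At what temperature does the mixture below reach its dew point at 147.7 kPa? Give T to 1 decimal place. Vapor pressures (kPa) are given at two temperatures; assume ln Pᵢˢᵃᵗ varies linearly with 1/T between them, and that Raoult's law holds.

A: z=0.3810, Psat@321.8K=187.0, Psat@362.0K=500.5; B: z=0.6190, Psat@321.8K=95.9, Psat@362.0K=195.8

T = 332.6 K

Dew-point temperature: Σzᵢ·P/Pᵢˢᵃᵗ(T) = 1. Interpolate ln Pᵢˢᵃᵗ = aᵢ + bᵢ/T.
  T = 321.8 K: ΣzᵢP/Pᵢˢᵃᵗ = 1.2543
  T = 362.0 K: ΣzᵢP/Pᵢˢᵃᵗ = 0.5794
  T = 341.9 K: ΣzᵢP/Pᵢˢᵃᵗ = 0.8320
  T = 331.9 K: ΣzᵢP/Pᵢˢᵃᵗ = 1.0138
  T = 336.9 K: ΣzᵢP/Pᵢˢᵃᵗ = 0.9170
  T = 334.4 K: ΣzᵢP/Pᵢˢᵃᵗ = 0.9638
Interpolating between 331.9 K and 334.4 K gives T ≈ 332.6 K.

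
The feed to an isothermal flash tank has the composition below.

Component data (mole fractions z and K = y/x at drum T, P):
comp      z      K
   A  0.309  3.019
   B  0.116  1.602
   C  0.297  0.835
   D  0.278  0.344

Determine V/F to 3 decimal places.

Newton–Raphson from V/F = 0.5:
  V/F = 0.500: g = 0.0393, g' = -0.611 → V/F = 0.564
  V/F = 0.564: g = 0.0001, g' = -0.610 → V/F = 0.565
Converged at V/F = 0.565.

V/F = 0.565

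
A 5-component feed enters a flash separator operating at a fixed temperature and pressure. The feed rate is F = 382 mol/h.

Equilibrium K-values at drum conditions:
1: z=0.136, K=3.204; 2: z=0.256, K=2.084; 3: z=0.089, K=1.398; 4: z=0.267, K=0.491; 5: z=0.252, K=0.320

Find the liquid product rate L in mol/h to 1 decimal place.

L = 242.0 mol/h

Newton iteration, V/F⁰ = 0.37:
  V/F = 0.370: g = -0.0024, g' = -0.677 → V/F = 0.367
Converged at V/F = 0.367.
Then V = V/F·F = 0.3665·382 = 140.0 mol/h and L = F − V = 242.0 mol/h.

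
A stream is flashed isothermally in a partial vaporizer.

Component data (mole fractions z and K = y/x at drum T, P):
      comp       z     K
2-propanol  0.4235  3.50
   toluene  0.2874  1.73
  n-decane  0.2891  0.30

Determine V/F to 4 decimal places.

V/F = 0.8229

Newton–Raphson from V/F = 0.57:
  V/F = 0.5700: g = 0.24803, g' = -0.9187 → V/F = 0.8400
  V/F = 0.8400: g = -0.01959, g' = -1.1688 → V/F = 0.8232
  V/F = 0.8232: g = -0.00032, g' = -1.1317 → V/F = 0.8229
Converged at V/F = 0.8229.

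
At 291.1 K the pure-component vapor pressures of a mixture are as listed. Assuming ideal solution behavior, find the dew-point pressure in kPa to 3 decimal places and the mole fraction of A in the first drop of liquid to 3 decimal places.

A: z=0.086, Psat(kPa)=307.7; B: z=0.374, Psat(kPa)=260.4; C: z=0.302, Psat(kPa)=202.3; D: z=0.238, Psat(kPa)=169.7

At the dew point ψ → 1, so Σzᵢ/Kᵢ = 1 with Kᵢ = Pᵢˢᵃᵗ/P ⇒ 1/P = Σzᵢ/Pᵢˢᵃᵗ.
1/P = 0.086/307.7 + 0.374/260.4 + 0.302/202.3 + 0.238/169.7 = 0.004611 ⇒ P = 216.870 kPa
xᵢ = zᵢP/Pᵢˢᵃᵗ ⇒ x_A = 0.086·216.870/307.7 = 0.061

Pdew = 216.870 kPa, x_A = 0.061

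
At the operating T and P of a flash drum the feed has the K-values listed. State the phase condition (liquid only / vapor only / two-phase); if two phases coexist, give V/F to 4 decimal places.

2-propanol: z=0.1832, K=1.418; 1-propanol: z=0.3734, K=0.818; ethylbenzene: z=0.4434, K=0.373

ΣzᵢKᵢ = 0.7306; Σzᵢ/Kᵢ = 1.7744.
Since ΣzᵢKᵢ < 1 the mixture is below its bubble point — single liquid phase.

liquid only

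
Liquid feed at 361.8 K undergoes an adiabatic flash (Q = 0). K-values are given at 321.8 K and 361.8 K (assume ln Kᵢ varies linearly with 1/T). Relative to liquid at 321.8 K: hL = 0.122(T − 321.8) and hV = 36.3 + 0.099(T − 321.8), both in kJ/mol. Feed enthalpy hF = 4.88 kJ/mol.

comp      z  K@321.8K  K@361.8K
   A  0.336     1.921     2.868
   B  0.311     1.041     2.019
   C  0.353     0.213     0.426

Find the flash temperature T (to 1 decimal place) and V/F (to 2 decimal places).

T = 323.3 K, V/F = 0.13

Adiabatic flash: solve Rachford–Rice at each trial T, then check hF = ψ·hV(T) + (1−ψ)·hL(T).
  T = 321.8 K: K = (1.921, 1.041, 0.213), RR gives ψ = 0.089, H_out = 3.229 kJ/mol
  T = 361.8 K: K = (2.868, 2.019, 0.426), RR gives ψ = 0.873, H_out = 35.774 kJ/mol
  T = 341.8 K: K = (2.375, 1.478, 0.307), RR gives ψ = 0.529, H_out = 21.413 kJ/mol
  T = 331.8 K: K = (2.143, 1.247, 0.257), RR gives ψ = 0.334, H_out = 13.280 kJ/mol
  T = 326.8 K: K = (2.031, 1.141, 0.234), RR gives ψ = 0.220, H_out = 8.558 kJ/mol
  T = 324.3 K: K = (1.975, 1.090, 0.224), RR gives ψ = 0.157, H_out = 5.977 kJ/mol
  T = 323.1 K: K = (1.949, 1.066, 0.218), RR gives ψ = 0.125, H_out = 4.680 kJ/mol
Linear interpolation between T = 323.1 (H_out = 4.680) and T = 324.3 (H_out = 5.977) on hF = 4.88 gives T ≈ 323.3 K, at which ψ = 0.13.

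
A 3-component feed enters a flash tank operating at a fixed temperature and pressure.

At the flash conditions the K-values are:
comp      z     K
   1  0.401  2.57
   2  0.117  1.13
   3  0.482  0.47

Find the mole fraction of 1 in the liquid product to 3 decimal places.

x_1 = 0.218

Let β = V/F and solve Σ zᵢ(Kᵢ−1)/(1+β(Kᵢ−1)) = 0.
Check two-phase: ΣzᵢKᵢ = 1.389 > 1 and Σzᵢ/Kᵢ = 1.285 > 1, so g(0) = 0.389 > 0 and g(1) = -0.285 < 0.
Iterate (Newton) starting at β = 0.5:
  β = 0.500: g = 0.0194, g' = -0.563 → β = 0.535
Converged at β = 0.535.
Compositions from xᵢ = zᵢ/(1+β(Kᵢ−1)), yᵢ = Kᵢxᵢ:
  1: x = 0.218, y = 0.560
  2: x = 0.109, y = 0.124
  3: x = 0.673, y = 0.316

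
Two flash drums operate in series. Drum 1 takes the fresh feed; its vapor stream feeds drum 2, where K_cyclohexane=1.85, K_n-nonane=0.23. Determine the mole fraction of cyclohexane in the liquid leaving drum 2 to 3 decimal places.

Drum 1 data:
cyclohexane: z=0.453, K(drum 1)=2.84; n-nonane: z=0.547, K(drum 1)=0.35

Drum 1:
Let ψ₁ = V/F and solve Σ zᵢ(Kᵢ−1)/(1+ψ₁(Kᵢ−1)) = 0.
Feasibility: ΣzᵢKᵢ = 1.478, Σzᵢ/Kᵢ = 1.722 — both > 1, two phases present.
Binary case is linear: z₁(K₁−1)(1+ψ₁(K₂−1)) + z₂(K₂−1)(1+ψ₁(K₁−1)) = 0
⇒ ψ₁ = [z₁(K₁−1)+z₂(K₂−1)] / [−(K₁−1)(K₂−1)] = 0.4780/1.1960 = 0.400
Drum-1 compositions:
  cyclohexane: x = 0.261, y = 0.741
  n-nonane: x = 0.739, y = 0.259
Drum-2 feed = drum-1 vapor: z₂ = (0.7414, 0.2586).
Drum 2:
Binary case is linear: z₁(K₁−1)(1+ψ₂(K₂−1)) + z₂(K₂−1)(1+ψ₂(K₁−1)) = 0
⇒ ψ₂ = [z₁(K₁−1)+z₂(K₂−1)] / [−(K₁−1)(K₂−1)] = 0.4310/0.6545 = 0.659
  cyclohexane: x = 0.475, y = 0.879
  n-nonane: x = 0.525, y = 0.121

x_cyclohexane (drum 2) = 0.475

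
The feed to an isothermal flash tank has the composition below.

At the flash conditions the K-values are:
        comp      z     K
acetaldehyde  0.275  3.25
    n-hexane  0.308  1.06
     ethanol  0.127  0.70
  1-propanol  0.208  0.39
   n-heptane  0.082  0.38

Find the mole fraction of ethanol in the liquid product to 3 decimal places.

Rachford–Rice: g(ψ) = Σ zᵢ(Kᵢ−1)/(1+ψ(Kᵢ−1)) = 0.
Feasibility: ΣzᵢKᵢ = 1.421, Σzᵢ/Kᵢ = 1.306 — both > 1, two phases present.
Iterate (Newton) starting at ψ = 0.35:
  ψ = 0.350: g = 0.0954, g' = -0.628 → ψ = 0.502
  ψ = 0.502: g = 0.0069, g' = -0.551 → ψ = 0.515
Converged at ψ = 0.515.
Compositions from xᵢ = zᵢ/(1+ψ(Kᵢ−1)), yᵢ = Kᵢxᵢ:
  acetaldehyde: x = 0.127, y = 0.414
  n-hexane: x = 0.299, y = 0.317
  ethanol: x = 0.150, y = 0.105
  1-propanol: x = 0.303, y = 0.118
  n-heptane: x = 0.120, y = 0.046

x_ethanol = 0.150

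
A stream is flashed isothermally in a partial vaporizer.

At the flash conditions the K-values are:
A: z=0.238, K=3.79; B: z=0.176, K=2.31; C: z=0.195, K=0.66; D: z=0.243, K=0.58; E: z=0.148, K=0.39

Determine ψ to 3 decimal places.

Rachford–Rice: g(ψ) = Σ zᵢ(Kᵢ−1)/(1+ψ(Kᵢ−1)) = 0.
Check two-phase: ΣzᵢKᵢ = 1.636 > 1 and Σzᵢ/Kᵢ = 1.233 > 1, so g(0) = 0.636 > 0 and g(1) = -0.233 < 0.
Newton–Raphson from ψ = 0.5:
  ψ = 0.500: g = 0.0776, g' = -0.649 → ψ = 0.620
  ψ = 0.620: g = 0.0035, g' = -0.598 → ψ = 0.625
Converged at ψ = 0.625.

ψ = 0.625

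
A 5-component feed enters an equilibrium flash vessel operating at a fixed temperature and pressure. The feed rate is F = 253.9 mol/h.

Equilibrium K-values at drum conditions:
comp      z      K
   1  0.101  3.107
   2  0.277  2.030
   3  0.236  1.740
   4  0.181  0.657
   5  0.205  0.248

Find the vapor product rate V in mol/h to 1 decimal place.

V = 164.0 mol/h

Newton iteration, V/F⁰ = 0.52:
  V/F = 0.520: g = 0.0847, g' = -0.638 → V/F = 0.653
  V/F = 0.653: g = -0.0048, g' = -0.726 → V/F = 0.646
Converged at V/F = 0.646.
Then V = V/F·F = 0.6461·253.9 = 164.0 mol/h and L = F − V = 89.9 mol/h.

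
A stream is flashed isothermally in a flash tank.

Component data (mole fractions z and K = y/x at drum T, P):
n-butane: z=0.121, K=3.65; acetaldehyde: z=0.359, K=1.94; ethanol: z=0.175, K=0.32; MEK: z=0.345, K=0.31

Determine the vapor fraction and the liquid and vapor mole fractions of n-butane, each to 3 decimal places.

Material balance + equilibrium reduce to Σ zᵢ(Kᵢ−1)/(1+ψ(Kᵢ−1)) = 0.
g(0) = ΣzᵢKᵢ − 1 = 0.301 and g(1) = 1 − Σzᵢ/Kᵢ = -0.878, so a root lies in (0, 1).
Iterate (Newton) starting at ψ = 0.31:
  ψ = 0.310: g = -0.0163, g' = -0.842 → ψ = 0.291
Converged at ψ = 0.291.
Compositions from xᵢ = zᵢ/(1+ψ(Kᵢ−1)), yᵢ = Kᵢxᵢ:
  n-butane: x = 0.068, y = 0.249
  acetaldehyde: x = 0.282, y = 0.547
  ethanol: x = 0.218, y = 0.070
  MEK: x = 0.432, y = 0.134

ψ = 0.291, x_n-butane = 0.068, y_n-butane = 0.249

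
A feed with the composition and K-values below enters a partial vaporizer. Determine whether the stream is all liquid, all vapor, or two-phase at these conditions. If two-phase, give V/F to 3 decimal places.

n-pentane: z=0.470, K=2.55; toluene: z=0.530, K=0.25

two-phase, V/F = 0.285

ΣzᵢKᵢ = 1.331; Σzᵢ/Kᵢ = 2.304.
Both exceed 1, so a two-phase solution exists.
Binary case is linear: z₁(K₁−1)(1+ψ(K₂−1)) + z₂(K₂−1)(1+ψ(K₁−1)) = 0
⇒ ψ = [z₁(K₁−1)+z₂(K₂−1)] / [−(K₁−1)(K₂−1)] = 0.3310/1.1625 = 0.285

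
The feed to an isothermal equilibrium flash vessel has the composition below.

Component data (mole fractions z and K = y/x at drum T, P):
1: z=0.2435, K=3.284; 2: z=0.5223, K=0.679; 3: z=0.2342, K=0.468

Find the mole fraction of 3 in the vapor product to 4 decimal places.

Material balance + equilibrium reduce to Σ zᵢ(Kᵢ−1)/(1+ψ(Kᵢ−1)) = 0.
Feasibility: ΣzᵢKᵢ = 1.2639, Σzᵢ/Kᵢ = 1.3438 — both > 1, two phases present.
Iterate (Newton) starting at ψ = 0.5:
  ψ = 0.5000: g = -0.10982, g' = -0.4763 → ψ = 0.2694
  ψ = 0.2694: g = 0.01532, g' = -0.6416 → ψ = 0.2933
  ψ = 0.2933: g = 0.00033, g' = -0.6142 → ψ = 0.2938
Converged at ψ = 0.2938.
Compositions from xᵢ = zᵢ/(1+ψ(Kᵢ−1)), yᵢ = Kᵢxᵢ:
  1: x = 0.1457, y = 0.4785
  2: x = 0.5767, y = 0.3916
  3: x = 0.2776, y = 0.1299

y_3 = 0.1299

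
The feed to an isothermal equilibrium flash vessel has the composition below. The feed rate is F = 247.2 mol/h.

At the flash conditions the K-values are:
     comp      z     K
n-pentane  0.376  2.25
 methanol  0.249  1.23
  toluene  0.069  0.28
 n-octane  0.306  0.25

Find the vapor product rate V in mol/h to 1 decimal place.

Newton iteration, V/F⁰ = 0.66:
  V/F = 0.660: g = -0.2419, g' = -0.991 → V/F = 0.416
  V/F = 0.416: g = -0.0430, g' = -0.702 → V/F = 0.355
  V/F = 0.355: g = -0.0008, g' = -0.677 → V/F = 0.353
Converged at V/F = 0.353.
Then V = V/F·F = 0.3535·247.2 = 87.4 mol/h and L = F − V = 159.8 mol/h.

V = 87.4 mol/h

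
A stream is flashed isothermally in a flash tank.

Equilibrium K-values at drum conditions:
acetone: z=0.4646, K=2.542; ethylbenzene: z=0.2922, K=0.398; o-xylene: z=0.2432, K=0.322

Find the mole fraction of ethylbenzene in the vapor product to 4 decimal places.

y_ethylbenzene = 0.1510

Material balance + equilibrium reduce to Σ zᵢ(Kᵢ−1)/(1+V/F(Kᵢ−1)) = 0.
Check two-phase: ΣzᵢKᵢ = 1.3756 > 1 and Σzᵢ/Kᵢ = 1.6722 > 1, so g(0) = 0.3756 > 0 and g(1) = -0.6722 < 0.
Newton–Raphson from V/F = 0.51:
  V/F = 0.5100: g = -0.10484, g' = -0.8279 → V/F = 0.3834
  V/F = 0.3834: g = -0.00123, g' = -0.8194 → V/F = 0.3819
Converged at V/F = 0.3819.
Compositions from xᵢ = zᵢ/(1+V/F(Kᵢ−1)), yᵢ = Kᵢxᵢ:
  acetone: x = 0.2924, y = 0.7433
  ethylbenzene: x = 0.3794, y = 0.1510
  o-xylene: x = 0.3282, y = 0.1057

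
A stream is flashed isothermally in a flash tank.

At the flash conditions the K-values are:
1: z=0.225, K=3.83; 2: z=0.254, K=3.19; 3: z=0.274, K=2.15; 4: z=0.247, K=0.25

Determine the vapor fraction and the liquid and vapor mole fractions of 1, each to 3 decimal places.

ψ = 0.870, x_1 = 0.065, y_1 = 0.249

Let ψ = V/F and solve Σ zᵢ(Kᵢ−1)/(1+ψ(Kᵢ−1)) = 0.
g(0) = ΣzᵢKᵢ − 1 = 1.323 and g(1) = 1 − Σzᵢ/Kᵢ = -0.254, so a root lies in (0, 1).
Newton–Raphson from ψ = 0.55:
  ψ = 0.550: g = 0.3791, g' = -1.065 → ψ = 0.906
  ψ = 0.906: g = -0.0586, g' = -1.718 → ψ = 0.872
  ψ = 0.872: g = -0.0031, g' = -1.544 → ψ = 0.870
Converged at ψ = 0.870.
Compositions from xᵢ = zᵢ/(1+ψ(Kᵢ−1)), yᵢ = Kᵢxᵢ:
  1: x = 0.065, y = 0.249
  2: x = 0.087, y = 0.279
  3: x = 0.137, y = 0.294
  4: x = 0.711, y = 0.178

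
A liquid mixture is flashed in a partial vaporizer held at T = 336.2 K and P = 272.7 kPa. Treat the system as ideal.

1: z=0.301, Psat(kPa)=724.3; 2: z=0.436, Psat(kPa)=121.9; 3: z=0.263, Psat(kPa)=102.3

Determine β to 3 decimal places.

Raoult's law: Kᵢ = Pᵢˢᵃᵗ/P = Pᵢˢᵃᵗ/272.7.
  K_1 = 724.3/272.7 = 2.65603, K_2 = 121.9/272.7 = 0.44701, K_3 = 102.3/272.7 = 0.37514
Material balance + equilibrium reduce to Σ zᵢ(Kᵢ−1)/(1+β(Kᵢ−1)) = 0.
Feasibility: ΣzᵢKᵢ = 1.093, Σzᵢ/Kᵢ = 1.790 — both > 1, two phases present.
Iterate (Newton) starting at β = 0.4:
  β = 0.400: g = -0.2288, g' = -0.701 → β = 0.074
  β = 0.074: g = 0.0207, g' = -0.914 → β = 0.096
  β = 0.096: g = 0.0004, g' = -0.879 → β = 0.097
Converged at β = 0.097.

β = 0.097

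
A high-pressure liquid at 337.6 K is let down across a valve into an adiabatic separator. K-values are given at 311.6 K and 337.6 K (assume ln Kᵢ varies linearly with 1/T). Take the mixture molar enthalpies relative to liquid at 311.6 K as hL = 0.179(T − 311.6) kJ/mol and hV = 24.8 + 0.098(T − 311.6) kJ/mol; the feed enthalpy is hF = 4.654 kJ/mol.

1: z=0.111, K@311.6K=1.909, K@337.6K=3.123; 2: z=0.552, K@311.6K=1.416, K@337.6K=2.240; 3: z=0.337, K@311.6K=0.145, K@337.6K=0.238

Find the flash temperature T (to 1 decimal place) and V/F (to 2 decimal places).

Adiabatic flash: solve Rachford–Rice at each trial T, then check hF = ψ·hV(T) + (1−ψ)·hL(T).
  T = 311.6 K: K = (1.909, 1.416, 0.145), RR gives ψ = 0.095, H_out = 2.365 kJ/mol
  T = 337.6 K: K = (3.123, 2.240, 0.238), RR gives ψ = 0.622, H_out = 18.766 kJ/mol
  T = 324.6 K: K = (2.466, 1.797, 0.188), RR gives ψ = 0.438, H_out = 12.738 kJ/mol
  T = 318.1 K: K = (2.175, 1.599, 0.165), RR gives ψ = 0.302, H_out = 8.506 kJ/mol
  T = 314.9 K: K = (2.041, 1.507, 0.155), RR gives ψ = 0.213, H_out = 5.819 kJ/mol
  T = 313.2 K: K = (1.972, 1.460, 0.150), RR gives ψ = 0.156, H_out = 4.145 kJ/mol
Linear interpolation between T = 313.2 (H_out = 4.145) and T = 314.9 (H_out = 5.819) on hF = 4.654 gives T ≈ 313.7 K, at which ψ = 0.17.

T = 313.7 K, V/F = 0.17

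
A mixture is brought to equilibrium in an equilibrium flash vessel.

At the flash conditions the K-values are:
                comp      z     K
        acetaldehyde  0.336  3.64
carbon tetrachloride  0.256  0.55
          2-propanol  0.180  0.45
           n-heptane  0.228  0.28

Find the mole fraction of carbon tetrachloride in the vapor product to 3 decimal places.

y_carbon tetrachloride = 0.166

Material balance + equilibrium reduce to Σ zᵢ(Kᵢ−1)/(1+V/F(Kᵢ−1)) = 0.
g(0) = ΣzᵢKᵢ − 1 = 0.509 and g(1) = 1 − Σzᵢ/Kᵢ = -0.772, so a root lies in (0, 1).
Iterate (Newton) starting at V/F = 0.61:
  V/F = 0.610: g = -0.2607, g' = -0.941 → V/F = 0.333
  V/F = 0.333: g = -0.0006, g' = -1.021 → V/F = 0.332
Converged at V/F = 0.332.
Compositions from xᵢ = zᵢ/(1+V/F(Kᵢ−1)), yᵢ = Kᵢxᵢ:
  acetaldehyde: x = 0.179, y = 0.651
  carbon tetrachloride: x = 0.301, y = 0.166
  2-propanol: x = 0.220, y = 0.099
  n-heptane: x = 0.300, y = 0.084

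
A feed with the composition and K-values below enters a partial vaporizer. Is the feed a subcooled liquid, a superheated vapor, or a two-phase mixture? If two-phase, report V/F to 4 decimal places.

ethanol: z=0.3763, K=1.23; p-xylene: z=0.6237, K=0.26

subcooled liquid

ΣzᵢKᵢ = 0.6250; Σzᵢ/Kᵢ = 2.7048.
Since ΣzᵢKᵢ < 1 the mixture is below its bubble point — single liquid phase.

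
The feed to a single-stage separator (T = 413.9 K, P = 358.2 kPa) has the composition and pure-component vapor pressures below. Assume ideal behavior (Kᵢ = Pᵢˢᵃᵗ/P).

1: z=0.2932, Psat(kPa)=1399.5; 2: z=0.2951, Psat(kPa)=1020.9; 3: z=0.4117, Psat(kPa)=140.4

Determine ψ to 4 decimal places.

Raoult's law: Kᵢ = Pᵢˢᵃᵗ/P = Pᵢˢᵃᵗ/358.2.
  K_1 = 1399.5/358.2 = 3.907035, K_2 = 1020.9/358.2 = 2.850084, K_3 = 140.4/358.2 = 0.391960
Let ψ = V/F and solve Σ zᵢ(Kᵢ−1)/(1+ψ(Kᵢ−1)) = 0.
g(0) = ΣzᵢKᵢ − 1 = 1.1480 and g(1) = 1 − Σzᵢ/Kᵢ = -0.2289, so a root lies in (0, 1).
Newton iteration, ψ⁰ = 0.49:
  ψ = 0.4900: g = 0.28136, g' = -1.0082 → ψ = 0.7691
  ψ = 0.7691: g = 0.01855, g' = -0.9458 → ψ = 0.7887
  ψ = 0.7887: g = -0.00011, g' = -0.9575 → ψ = 0.7886
Converged at ψ = 0.7886.

ψ = 0.7886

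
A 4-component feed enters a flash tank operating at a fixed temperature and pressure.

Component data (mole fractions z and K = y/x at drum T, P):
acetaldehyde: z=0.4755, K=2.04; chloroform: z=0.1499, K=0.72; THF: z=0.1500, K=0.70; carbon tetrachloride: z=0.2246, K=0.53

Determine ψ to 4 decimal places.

Material balance + equilibrium reduce to Σ zᵢ(Kᵢ−1)/(1+ψ(Kᵢ−1)) = 0.
Check two-phase: ΣzᵢKᵢ = 1.3020 > 1 and Σzᵢ/Kᵢ = 1.0793 > 1, so g(0) = 0.3020 > 0 and g(1) = -0.0793 < 0.
Newton–Raphson from ψ = 0.5:
  ψ = 0.5000: g = 0.08561, g' = -0.3420 → ψ = 0.7503
  ψ = 0.7503: g = 0.00349, g' = -0.3220 → ψ = 0.7612
Converged at ψ = 0.7612.

ψ = 0.7612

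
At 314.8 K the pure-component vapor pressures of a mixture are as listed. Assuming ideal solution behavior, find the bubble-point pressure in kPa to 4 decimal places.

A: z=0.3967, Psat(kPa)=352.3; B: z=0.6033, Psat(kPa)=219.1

At the bubble point ψ → 0, so ΣzᵢKᵢ = 1 with Kᵢ = Pᵢˢᵃᵗ/P ⇒ P = ΣzᵢPᵢˢᵃᵗ.
P = 0.3967·352.3 + 0.6033·219.1 = 271.9404 kPa

Pbub = 271.9404 kPa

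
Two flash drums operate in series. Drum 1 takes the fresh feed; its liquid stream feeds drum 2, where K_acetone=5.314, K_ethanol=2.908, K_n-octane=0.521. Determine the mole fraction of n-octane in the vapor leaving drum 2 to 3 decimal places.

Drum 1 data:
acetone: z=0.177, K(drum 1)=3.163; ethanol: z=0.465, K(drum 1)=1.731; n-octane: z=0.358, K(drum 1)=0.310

y_n-octane (drum 2) = 0.428

Drum 1:
Let ψ₁ = V/F and solve Σ zᵢ(Kᵢ−1)/(1+ψ₁(Kᵢ−1)) = 0.
g(0) = ΣzᵢKᵢ − 1 = 0.476 and g(1) = 1 − Σzᵢ/Kᵢ = -0.479, so a root lies in (0, 1).
Newton–Raphson from ψ₁ = 0.5:
  ψ₁ = 0.500: g = 0.0557, g' = -0.722 → ψ₁ = 0.577
  ψ₁ = 0.577: g = -0.0012, g' = -0.757 → ψ₁ = 0.576
Converged at ψ₁ = 0.576.
Drum-1 compositions:
  acetone: x = 0.079, y = 0.249
  ethanol: x = 0.327, y = 0.567
  n-octane: x = 0.594, y = 0.184
Drum-2 feed = drum-1 liquid: z₂ = (0.0788, 0.3273, 0.5939).
Drum 2:
Let ψ₂ = V/F and solve Σ zᵢ(Kᵢ−1)/(1+ψ₂(Kᵢ−1)) = 0.
Feasibility: ΣzᵢKᵢ = 1.680, Σzᵢ/Kᵢ = 1.267 — both > 1, two phases present.
Iterate (Newton) starting at ψ₂ = 0.5:
  ψ₂ = 0.500: g = 0.0533, g' = -0.695 → ψ₂ = 0.577
  ψ₂ = 0.577: g = 0.0018, g' = -0.651 → ψ₂ = 0.579
Converged at ψ₂ = 0.579.
  acetone: x = 0.023, y = 0.120
  ethanol: x = 0.155, y = 0.452
  n-octane: x = 0.822, y = 0.428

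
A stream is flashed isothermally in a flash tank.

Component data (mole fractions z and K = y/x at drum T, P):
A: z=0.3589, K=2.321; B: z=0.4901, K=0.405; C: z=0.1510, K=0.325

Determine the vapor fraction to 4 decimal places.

ψ = 0.0992

Rachford–Rice: g(ψ) = Σ zᵢ(Kᵢ−1)/(1+ψ(Kᵢ−1)) = 0.
Check two-phase: ΣzᵢKᵢ = 1.0806 > 1 and Σzᵢ/Kᵢ = 1.8294 > 1, so g(0) = 0.0806 > 0 and g(1) = -0.8294 < 0.
Newton iteration, ψ⁰ = 0.4:
  ψ = 0.4000: g = -0.21211, g' = -0.6960 → ψ = 0.0952
  ψ = 0.0952: g = 0.00306, g' = -0.7677 → ψ = 0.0992
Converged at ψ = 0.0992.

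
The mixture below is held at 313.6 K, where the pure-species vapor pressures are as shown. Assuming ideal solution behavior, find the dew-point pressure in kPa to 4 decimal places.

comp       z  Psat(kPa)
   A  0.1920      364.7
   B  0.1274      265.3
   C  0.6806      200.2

Pdew = 226.9492 kPa

At the dew point ψ → 1, so Σzᵢ/Kᵢ = 1 with Kᵢ = Pᵢˢᵃᵗ/P ⇒ 1/P = Σzᵢ/Pᵢˢᵃᵗ.
1/P = 0.1920/364.7 + 0.1274/265.3 + 0.6806/200.2 = 0.0044063 ⇒ P = 226.9492 kPa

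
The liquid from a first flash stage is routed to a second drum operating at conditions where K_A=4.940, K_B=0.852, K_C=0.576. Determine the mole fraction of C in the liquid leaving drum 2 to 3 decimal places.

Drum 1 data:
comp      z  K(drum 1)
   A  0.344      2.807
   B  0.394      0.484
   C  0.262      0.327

Drum 1:
Let ψ₁ = V/F and solve Σ zᵢ(Kᵢ−1)/(1+ψ₁(Kᵢ−1)) = 0.
Feasibility: ΣzᵢKᵢ = 1.242, Σzᵢ/Kᵢ = 1.738 — both > 1, two phases present.
Iterate (Newton) starting at ψ₁ = 0.5:
  ψ₁ = 0.500: g = -0.2132, g' = -0.770 → ψ₁ = 0.223
  ψ₁ = 0.223: g = 0.0057, g' = -0.869 → ψ₁ = 0.230
Converged at ψ₁ = 0.230.
Drum-1 compositions:
  A: x = 0.243, y = 0.682
  B: x = 0.447, y = 0.216
  C: x = 0.310, y = 0.101
Drum-2 feed = drum-1 liquid: z₂ = (0.2431, 0.4470, 0.3099).
Drum 2:
Iterate (Newton) starting at ψ₂ = 0.5:
  ψ₂ = 0.500: g = 0.0843, g' = -0.529 → ψ₂ = 0.659
  ψ₂ = 0.659: g = 0.0105, g' = -0.411 → ψ₂ = 0.685
Converged at ψ₂ = 0.685.
  A: x = 0.066, y = 0.325
  B: x = 0.497, y = 0.424
  C: x = 0.437, y = 0.252

x_C (drum 2) = 0.437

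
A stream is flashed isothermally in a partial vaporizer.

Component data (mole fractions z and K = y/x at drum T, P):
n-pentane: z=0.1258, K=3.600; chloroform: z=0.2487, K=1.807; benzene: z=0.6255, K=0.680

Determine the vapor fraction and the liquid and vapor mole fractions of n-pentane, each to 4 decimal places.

ψ = 0.6518, x_n-pentane = 0.0467, y_n-pentane = 0.1681

Iterate (Newton) starting at ψ = 0.5:
  ψ = 0.5000: g = 0.04692, g' = -0.3338 → ψ = 0.6406
  ψ = 0.6406: g = 0.00324, g' = -0.2914 → ψ = 0.6517
  ψ = 0.6517: g = 0.00001, g' = -0.2889 → ψ = 0.6518
Converged at ψ = 0.6518.
Compositions from xᵢ = zᵢ/(1+ψ(Kᵢ−1)), yᵢ = Kᵢxᵢ:
  n-pentane: x = 0.0467, y = 0.1681
  chloroform: x = 0.1630, y = 0.2945
  benzene: x = 0.7903, y = 0.5374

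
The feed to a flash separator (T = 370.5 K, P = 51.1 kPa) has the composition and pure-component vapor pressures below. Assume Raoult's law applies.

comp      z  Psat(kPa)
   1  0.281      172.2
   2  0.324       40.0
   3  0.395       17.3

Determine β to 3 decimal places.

β = 0.286

Raoult's law: Kᵢ = Pᵢˢᵃᵗ/P = Pᵢˢᵃᵗ/51.1.
  K_1 = 172.2/51.1 = 3.36986, K_2 = 40.0/51.1 = 0.78278, K_3 = 17.3/51.1 = 0.33855
Iterate (Newton) starting at β = 0.5:
  β = 0.500: g = -0.1646, g' = -0.736 → β = 0.276
  β = 0.276: g = 0.0078, g' = -0.852 → β = 0.286
Converged at β = 0.286.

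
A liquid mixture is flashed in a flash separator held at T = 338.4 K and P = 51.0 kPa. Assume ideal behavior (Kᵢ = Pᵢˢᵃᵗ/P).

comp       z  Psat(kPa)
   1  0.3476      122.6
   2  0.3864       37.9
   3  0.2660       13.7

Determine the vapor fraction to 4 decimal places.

Raoult's law: Kᵢ = Pᵢˢᵃᵗ/P = Pᵢˢᵃᵗ/51.0.
  K_1 = 122.6/51.0 = 2.403922, K_2 = 37.9/51.0 = 0.743137, K_3 = 13.7/51.0 = 0.268627
Iterate (Newton) starting at ψ = 0.5:
  ψ = 0.5000: g = -0.13385, g' = -0.6237 → ψ = 0.2854
  ψ = 0.2854: g = -0.00456, g' = -0.6062 → ψ = 0.2779
Converged at ψ = 0.2779.

ψ = 0.2779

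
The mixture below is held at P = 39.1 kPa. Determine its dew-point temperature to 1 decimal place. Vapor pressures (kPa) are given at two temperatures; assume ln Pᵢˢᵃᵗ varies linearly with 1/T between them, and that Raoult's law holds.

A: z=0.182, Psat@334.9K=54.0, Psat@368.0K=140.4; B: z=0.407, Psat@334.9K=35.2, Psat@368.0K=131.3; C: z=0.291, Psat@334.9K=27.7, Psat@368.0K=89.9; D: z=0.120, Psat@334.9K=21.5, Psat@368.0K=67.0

Dew-point temperature: Σzᵢ·P/Pᵢˢᵃᵗ(T) = 1. Interpolate ln Pᵢˢᵃᵗ = aᵢ + bᵢ/T.
  T = 334.9 K: ΣzᵢP/Pᵢˢᵃᵗ = 1.2129
  T = 368.0 K: ΣzᵢP/Pᵢˢᵃᵗ = 0.3685
  T = 351.4 K: ΣzᵢP/Pᵢˢᵃᵗ = 0.6501
  T = 343.1 K: ΣzᵢP/Pᵢˢᵃᵗ = 0.8827
  T = 339.0 K: ΣzᵢP/Pᵢˢᵃᵗ = 1.0326
  T = 341.1 K: ΣzᵢP/Pᵢˢᵃᵗ = 0.9524
  T = 340.1 K: ΣzᵢP/Pᵢˢᵃᵗ = 0.9896
Interpolating between 339.0 K and 340.1 K gives T ≈ 339.8 K.

T = 339.8 K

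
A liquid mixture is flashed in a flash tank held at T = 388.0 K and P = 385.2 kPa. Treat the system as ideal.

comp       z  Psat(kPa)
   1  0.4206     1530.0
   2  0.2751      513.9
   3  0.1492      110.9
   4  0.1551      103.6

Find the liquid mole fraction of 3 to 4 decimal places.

x_3 = 0.3123

Raoult's law: Kᵢ = Pᵢˢᵃᵗ/P = Pᵢˢᵃᵗ/385.2.
  K_1 = 1530.0/385.2 = 3.971963, K_2 = 513.9/385.2 = 1.334112, K_3 = 110.9/385.2 = 0.287902, K_4 = 103.6/385.2 = 0.268951
Rachford–Rice: g(β) = Σ zᵢ(Kᵢ−1)/(1+β(Kᵢ−1)) = 0.
g(0) = ΣzᵢKᵢ − 1 = 1.1223 and g(1) = 1 − Σzᵢ/Kᵢ = -0.4070, so a root lies in (0, 1).
Newton iteration, β⁰ = 0.5:
  β = 0.5000: g = 0.23788, g' = -1.0120 → β = 0.7351
  β = 0.7351: g = -0.00171, g' = -1.1065 → β = 0.7335
Converged at β = 0.7335.
Compositions from xᵢ = zᵢ/(1+β(Kᵢ−1)), yᵢ = Kᵢxᵢ:
  1: x = 0.1323, y = 0.5254
  2: x = 0.2210, y = 0.2948
  3: x = 0.3123, y = 0.0899
  4: x = 0.3344, y = 0.0899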